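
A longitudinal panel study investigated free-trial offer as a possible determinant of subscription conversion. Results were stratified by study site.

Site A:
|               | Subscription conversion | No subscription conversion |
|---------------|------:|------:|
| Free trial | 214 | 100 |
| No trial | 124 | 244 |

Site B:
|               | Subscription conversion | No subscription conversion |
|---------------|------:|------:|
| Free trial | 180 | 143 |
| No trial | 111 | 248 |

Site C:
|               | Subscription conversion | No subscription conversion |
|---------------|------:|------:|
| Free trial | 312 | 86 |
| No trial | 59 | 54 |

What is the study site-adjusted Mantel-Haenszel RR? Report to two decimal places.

1.79

RR_MH = Σ(aᵢ·n₀ᵢ/nᵢ) / Σ(cᵢ·n₁ᵢ/nᵢ), with n₁ᵢ = aᵢ+bᵢ (exposed), n₀ᵢ = cᵢ+dᵢ (unexposed), nᵢ = n₁ᵢ+n₀ᵢ.
Stratum 1 (Site A): n₁ = 314, n₀ = 368, n = 682; a·n₀/n = 214·368/682 = 115.4721; c·n₁/n = 124·314/682 = 57.0909
Stratum 2 (Site B): n₁ = 323, n₀ = 359, n = 682; a·n₀/n = 180·359/682 = 94.7507; c·n₁/n = 111·323/682 = 52.5704
Stratum 3 (Site C): n₁ = 398, n₀ = 113, n = 511; a·n₀/n = 312·113/511 = 68.9941; c·n₁/n = 59·398/511 = 45.9530
RR_MH = (115.4721 + 94.7507 + 68.9941) / (57.0909 + 52.5704 + 45.9530) = 279.2170 / 155.6143 = 1.79429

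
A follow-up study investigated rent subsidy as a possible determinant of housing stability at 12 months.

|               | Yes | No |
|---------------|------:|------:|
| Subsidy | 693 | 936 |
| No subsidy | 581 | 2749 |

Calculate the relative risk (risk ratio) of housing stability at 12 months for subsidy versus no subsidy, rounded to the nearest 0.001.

2.438

Cells: a = 693, b = 936, c = 581, d = 2749.
Risk in exposed = 693/1629 = 0.42541; risk in unexposed = 581/3330 = 0.17447.
RR = 0.42541 / 0.17447 = 2.43826
The risk among the exposed is 2.44 times that among the unexposed.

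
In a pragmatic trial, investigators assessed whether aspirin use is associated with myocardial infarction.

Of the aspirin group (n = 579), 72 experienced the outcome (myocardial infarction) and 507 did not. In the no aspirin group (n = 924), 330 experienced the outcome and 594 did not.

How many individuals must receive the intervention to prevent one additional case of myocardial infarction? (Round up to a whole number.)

Risk in treated group = 72/579 = 0.12435; risk in control = 330/924 = 0.35714.
Absolute risk reduction = 0.35714 − 0.12435 = 0.23279
NNT = 1 / ARR = 1 / 0.23279 = 4.296 → round up → 5

5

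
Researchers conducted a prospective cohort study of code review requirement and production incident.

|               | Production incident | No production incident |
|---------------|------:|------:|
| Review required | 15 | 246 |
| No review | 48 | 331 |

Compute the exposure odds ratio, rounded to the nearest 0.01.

0.42

Cells: a = 15, b = 246, c = 48, d = 331.
OR = (a·d)/(b·c) = (15 × 331) / (246 × 48) = 4965 / 11808 = 0.42048
Exposure is associated with lower odds of production incident (OR = 0.42 < 1).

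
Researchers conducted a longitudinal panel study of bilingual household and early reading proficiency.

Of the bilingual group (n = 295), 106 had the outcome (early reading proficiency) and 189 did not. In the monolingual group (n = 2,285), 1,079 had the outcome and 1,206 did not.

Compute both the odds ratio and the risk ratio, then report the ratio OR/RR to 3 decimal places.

From the description: a = 106, b = 189, c = 1079, d = 1206.
OR = (106·1206)/(189·1079) = 127836/203931 = 0.62686
Risk in exposed = 106/295 = 0.35932; risk in unexposed = 1079/2285 = 0.47221; RR = 0.76094
OR/RR = 0.62686 / 0.76094 = 0.82380
The outcome is not rare, so the OR lies further from 1 than the RR.

0.824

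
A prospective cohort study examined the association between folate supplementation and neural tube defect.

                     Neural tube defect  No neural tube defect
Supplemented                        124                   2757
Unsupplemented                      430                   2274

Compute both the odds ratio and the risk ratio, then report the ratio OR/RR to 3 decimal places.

0.879

Cells: a = 124, b = 2757, c = 430, d = 2274.
OR = (124·2274)/(2757·430) = 281976/1185510 = 0.23785
Risk in exposed = 124/2881 = 0.04304; risk in unexposed = 430/2704 = 0.15902; RR = 0.27066
OR/RR = 0.23785 / 0.27066 = 0.87880
The outcome is not rare, so the OR lies further from 1 than the RR.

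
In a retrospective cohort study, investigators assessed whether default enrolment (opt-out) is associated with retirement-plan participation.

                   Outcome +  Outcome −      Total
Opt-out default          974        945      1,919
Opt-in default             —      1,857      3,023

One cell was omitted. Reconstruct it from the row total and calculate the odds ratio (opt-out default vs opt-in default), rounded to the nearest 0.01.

1.64

The missing cell is in the unexposed row: 3023 − 1857 = 1166.
So a = 974, b = 945, c = 1166, d = 1857.
OR = (a·d)/(b·c) = (974 × 1857) / (945 × 1166) = 1808718 / 1101870 = 1.64150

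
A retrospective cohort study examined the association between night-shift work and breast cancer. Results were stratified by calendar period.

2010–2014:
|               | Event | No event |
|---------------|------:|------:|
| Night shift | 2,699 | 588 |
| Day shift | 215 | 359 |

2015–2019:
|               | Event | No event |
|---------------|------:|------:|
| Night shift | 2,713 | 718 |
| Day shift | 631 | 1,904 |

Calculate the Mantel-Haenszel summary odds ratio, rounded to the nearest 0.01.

10.28

OR_MH = Σ(aᵢdᵢ/nᵢ) / Σ(bᵢcᵢ/nᵢ), where nᵢ is the stratum total.
Stratum 1 (2010–2014): n = 3861; a·d/n = 2699·359/3861 = 250.9560; b·c/n = 588·215/3861 = 32.7428
Stratum 2 (2015–2019): n = 5966; a·d/n = 2713·1904/5966 = 865.8317; b·c/n = 718·631/5966 = 75.9400
OR_MH = (250.9560 + 865.8317) / (32.7428 + 75.9400) = 1116.7877 / 108.6828 = 10.27566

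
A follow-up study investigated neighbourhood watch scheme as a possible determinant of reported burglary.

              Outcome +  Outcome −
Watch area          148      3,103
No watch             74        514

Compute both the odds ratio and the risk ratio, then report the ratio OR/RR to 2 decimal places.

Cells: a = 148, b = 3103, c = 74, d = 514.
OR = (148·514)/(3103·74) = 76072/229622 = 0.33129
Risk in exposed = 148/3251 = 0.04552; risk in unexposed = 74/588 = 0.12585; RR = 0.36173
OR/RR = 0.33129 / 0.36173 = 0.91584
The outcome is not rare, so the OR lies further from 1 than the RR.

0.92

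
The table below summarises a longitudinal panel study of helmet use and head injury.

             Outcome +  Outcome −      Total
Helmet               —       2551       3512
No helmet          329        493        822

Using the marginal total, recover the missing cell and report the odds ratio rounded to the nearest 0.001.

The missing cell is in the exposed row: 3512 − 2551 = 961.
So a = 961, b = 2551, c = 329, d = 493.
OR = (a·d)/(b·c) = (961 × 493) / (2551 × 329) = 473773 / 839279 = 0.56450

0.565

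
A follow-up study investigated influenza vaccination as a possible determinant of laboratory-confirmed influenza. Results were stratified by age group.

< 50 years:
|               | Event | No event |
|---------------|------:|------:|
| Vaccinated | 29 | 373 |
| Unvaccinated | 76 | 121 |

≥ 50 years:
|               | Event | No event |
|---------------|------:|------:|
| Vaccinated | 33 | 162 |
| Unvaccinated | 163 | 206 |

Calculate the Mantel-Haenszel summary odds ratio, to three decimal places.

0.190

OR_MH = Σ(aᵢdᵢ/nᵢ) / Σ(bᵢcᵢ/nᵢ), where nᵢ is the stratum total.
Stratum 1 (< 50 years): n = 599; a·d/n = 29·121/599 = 5.8581; b·c/n = 373·76/599 = 47.3255
Stratum 2 (≥ 50 years): n = 564; a·d/n = 33·206/564 = 12.0532; b·c/n = 162·163/564 = 46.8191
OR_MH = (5.8581 + 12.0532) / (47.3255 + 46.8191) = 17.9113 / 94.1447 = 0.19025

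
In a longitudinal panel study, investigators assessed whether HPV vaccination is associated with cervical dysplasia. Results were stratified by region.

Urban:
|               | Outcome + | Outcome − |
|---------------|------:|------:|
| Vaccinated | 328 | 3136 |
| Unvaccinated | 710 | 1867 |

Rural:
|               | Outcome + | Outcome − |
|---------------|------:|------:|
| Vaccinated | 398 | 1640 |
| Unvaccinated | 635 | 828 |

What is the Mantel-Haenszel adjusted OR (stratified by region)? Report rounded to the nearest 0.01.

OR_MH = Σ(aᵢdᵢ/nᵢ) / Σ(bᵢcᵢ/nᵢ), where nᵢ is the stratum total.
Stratum 1 (Urban): n = 6041; a·d/n = 328·1867/6041 = 101.3700; b·c/n = 3136·710/6041 = 368.5747
Stratum 2 (Rural): n = 3501; a·d/n = 398·828/3501 = 94.1285; b·c/n = 1640·635/3501 = 297.4579
OR_MH = (101.3700 + 94.1285) / (368.5747 + 297.4579) = 195.4985 / 666.0326 = 0.29353

0.29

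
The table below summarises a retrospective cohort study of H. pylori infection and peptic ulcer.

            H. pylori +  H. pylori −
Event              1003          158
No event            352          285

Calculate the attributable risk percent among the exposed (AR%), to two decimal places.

Reading the table with exposure as columns: a = 1003 (H. pylori +, case), b = 352 (H. pylori +, non-case), c = 158 (H. pylori −, case), d = 285.
Risk in exposed = 1003/1355 = 0.74022; risk in unexposed = 158/443 = 0.35666.
RR = 0.74022/0.35666 = 2.07543
AR% = (RR − 1)/RR × 100 = (2.07543 − 1)/2.07543 × 100 = 51.8172%

51.82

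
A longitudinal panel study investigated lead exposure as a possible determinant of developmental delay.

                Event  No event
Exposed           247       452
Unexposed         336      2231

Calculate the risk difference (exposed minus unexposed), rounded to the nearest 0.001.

0.222

Cells: a = 247, b = 452, c = 336, d = 2231.
Risk in exposed = 247/699 = 0.353362; risk in unexposed = 336/2567 = 0.130892.
Risk difference = 0.353362 − 0.130892 = 0.222470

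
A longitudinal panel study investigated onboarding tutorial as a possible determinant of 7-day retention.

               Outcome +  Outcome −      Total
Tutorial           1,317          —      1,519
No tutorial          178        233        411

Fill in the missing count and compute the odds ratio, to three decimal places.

8.534

The missing cell is in the exposed row: 1519 − 1317 = 202.
So a = 1317, b = 202, c = 178, d = 233.
OR = (a·d)/(b·c) = (1317 × 233) / (202 × 178) = 306861 / 35956 = 8.53435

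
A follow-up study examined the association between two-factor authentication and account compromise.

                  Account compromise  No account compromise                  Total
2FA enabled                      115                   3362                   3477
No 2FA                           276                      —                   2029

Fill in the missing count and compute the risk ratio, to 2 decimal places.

The missing cell is in the unexposed row: 2029 − 276 = 1753.
So a = 115, b = 3362, c = 276, d = 1753.
RR = [a/(a+b)] / [c/(c+d)] = (115/3477) / (276/2029) = 0.03307/0.13603 = 0.24315

0.24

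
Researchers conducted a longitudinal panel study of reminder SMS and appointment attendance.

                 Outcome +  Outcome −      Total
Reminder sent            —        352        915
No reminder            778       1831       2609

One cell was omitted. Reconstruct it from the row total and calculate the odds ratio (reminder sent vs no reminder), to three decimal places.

The missing cell is in the exposed row: 915 − 352 = 563.
So a = 563, b = 352, c = 778, d = 1831.
OR = (a·d)/(b·c) = (563 × 1831) / (352 × 778) = 1030853 / 273856 = 3.76422

3.764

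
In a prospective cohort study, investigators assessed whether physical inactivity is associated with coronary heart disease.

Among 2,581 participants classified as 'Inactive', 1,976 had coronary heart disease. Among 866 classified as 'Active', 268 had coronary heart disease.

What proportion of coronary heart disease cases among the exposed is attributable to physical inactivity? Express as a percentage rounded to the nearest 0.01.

59.58

From the description: a = 1976, b = 605, c = 268, d = 598.
Risk in exposed = 1976/2581 = 0.76559; risk in unexposed = 268/866 = 0.30947.
RR = 0.76559/0.30947 = 2.47390
AR% = (RR − 1)/RR × 100 = (2.47390 − 1)/2.47390 × 100 = 59.5780%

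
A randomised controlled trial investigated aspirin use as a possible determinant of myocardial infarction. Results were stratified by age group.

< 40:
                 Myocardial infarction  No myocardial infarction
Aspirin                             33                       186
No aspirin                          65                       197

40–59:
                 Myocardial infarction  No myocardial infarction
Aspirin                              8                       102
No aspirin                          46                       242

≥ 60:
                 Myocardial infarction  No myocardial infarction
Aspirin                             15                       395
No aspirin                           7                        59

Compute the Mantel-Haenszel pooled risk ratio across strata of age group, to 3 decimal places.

0.535

RR_MH = Σ(aᵢ·n₀ᵢ/nᵢ) / Σ(cᵢ·n₁ᵢ/nᵢ), with n₁ᵢ = aᵢ+bᵢ (exposed), n₀ᵢ = cᵢ+dᵢ (unexposed), nᵢ = n₁ᵢ+n₀ᵢ.
Stratum 1 (< 40): n₁ = 219, n₀ = 262, n = 481; a·n₀/n = 33·262/481 = 17.9751; c·n₁/n = 65·219/481 = 29.5946
Stratum 2 (40–59): n₁ = 110, n₀ = 288, n = 398; a·n₀/n = 8·288/398 = 5.7889; c·n₁/n = 46·110/398 = 12.7136
Stratum 3 (≥ 60): n₁ = 410, n₀ = 66, n = 476; a·n₀/n = 15·66/476 = 2.0798; c·n₁/n = 7·410/476 = 6.0294
RR_MH = (17.9751 + 5.7889 + 2.0798) / (29.5946 + 12.7136 + 6.0294) = 25.8438 / 48.3376 = 0.53465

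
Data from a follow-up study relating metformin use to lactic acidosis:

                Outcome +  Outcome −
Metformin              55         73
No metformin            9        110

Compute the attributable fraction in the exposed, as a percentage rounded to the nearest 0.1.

Cells: a = 55, b = 73, c = 9, d = 110.
Risk in exposed = 55/128 = 0.42969; risk in unexposed = 9/119 = 0.07563.
RR = 0.42969/0.07563 = 5.68142
AR% = (RR − 1)/RR × 100 = (5.68142 − 1)/5.68142 × 100 = 82.3988%

82.4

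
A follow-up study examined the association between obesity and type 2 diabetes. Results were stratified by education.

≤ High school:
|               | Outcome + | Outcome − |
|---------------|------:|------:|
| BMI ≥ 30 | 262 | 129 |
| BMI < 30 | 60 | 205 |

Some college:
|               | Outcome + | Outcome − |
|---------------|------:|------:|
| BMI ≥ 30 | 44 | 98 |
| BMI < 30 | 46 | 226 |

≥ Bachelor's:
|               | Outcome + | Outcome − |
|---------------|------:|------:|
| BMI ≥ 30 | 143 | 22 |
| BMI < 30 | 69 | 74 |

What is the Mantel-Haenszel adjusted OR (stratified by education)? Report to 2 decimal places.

OR_MH = Σ(aᵢdᵢ/nᵢ) / Σ(bᵢcᵢ/nᵢ), where nᵢ is the stratum total.
Stratum 1 (≤ High school): n = 656; a·d/n = 262·205/656 = 81.8750; b·c/n = 129·60/656 = 11.7988
Stratum 2 (Some college): n = 414; a·d/n = 44·226/414 = 24.0193; b·c/n = 98·46/414 = 10.8889
Stratum 3 (≥ Bachelor's): n = 308; a·d/n = 143·74/308 = 34.3571; b·c/n = 22·69/308 = 4.9286
OR_MH = (81.8750 + 24.0193 + 34.3571) / (11.7988 + 10.8889 + 4.9286) = 140.2515 / 27.6162 = 5.07859

5.08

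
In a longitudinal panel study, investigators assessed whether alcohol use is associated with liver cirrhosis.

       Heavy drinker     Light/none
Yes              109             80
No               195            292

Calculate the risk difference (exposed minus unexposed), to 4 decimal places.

0.1435

Reading the table with exposure as columns: a = 109 (Heavy drinker, case), b = 195 (Heavy drinker, non-case), c = 80 (Light/none, case), d = 292.
Risk in exposed = 109/304 = 0.358553; risk in unexposed = 80/372 = 0.215054.
Risk difference = 0.358553 − 0.215054 = 0.143499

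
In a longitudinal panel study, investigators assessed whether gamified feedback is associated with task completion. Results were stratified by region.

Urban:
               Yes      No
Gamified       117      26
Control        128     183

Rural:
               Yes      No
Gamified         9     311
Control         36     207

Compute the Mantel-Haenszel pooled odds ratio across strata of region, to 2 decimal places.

OR_MH = Σ(aᵢdᵢ/nᵢ) / Σ(bᵢcᵢ/nᵢ), where nᵢ is the stratum total.
Stratum 1 (Urban): n = 454; a·d/n = 117·183/454 = 47.1608; b·c/n = 26·128/454 = 7.3304
Stratum 2 (Rural): n = 563; a·d/n = 9·207/563 = 3.3091; b·c/n = 311·36/563 = 19.8863
OR_MH = (47.1608 + 3.3091) / (7.3304 + 19.8863) = 50.4699 / 27.2167 = 1.85437

1.85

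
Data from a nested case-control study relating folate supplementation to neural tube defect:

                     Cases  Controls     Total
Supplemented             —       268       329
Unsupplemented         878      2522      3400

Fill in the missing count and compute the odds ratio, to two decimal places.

The missing cell is in the exposed row: 329 − 268 = 61.
So a = 61, b = 268, c = 878, d = 2522.
OR = (a·d)/(b·c) = (61 × 2522) / (268 × 878) = 153842 / 235304 = 0.65380

0.65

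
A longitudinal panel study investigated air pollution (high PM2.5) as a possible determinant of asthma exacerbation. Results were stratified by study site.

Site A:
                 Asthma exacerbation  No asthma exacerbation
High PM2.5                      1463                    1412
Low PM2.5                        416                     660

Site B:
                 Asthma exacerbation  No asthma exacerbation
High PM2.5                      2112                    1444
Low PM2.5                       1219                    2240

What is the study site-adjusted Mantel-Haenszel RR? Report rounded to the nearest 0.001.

RR_MH = Σ(aᵢ·n₀ᵢ/nᵢ) / Σ(cᵢ·n₁ᵢ/nᵢ), with n₁ᵢ = aᵢ+bᵢ (exposed), n₀ᵢ = cᵢ+dᵢ (unexposed), nᵢ = n₁ᵢ+n₀ᵢ.
Stratum 1 (Site A): n₁ = 2875, n₀ = 1076, n = 3951; a·n₀/n = 1463·1076/3951 = 398.4277; c·n₁/n = 416·2875/3951 = 302.7082
Stratum 2 (Site B): n₁ = 3556, n₀ = 3459, n = 7015; a·n₀/n = 2112·3459/7015 = 1041.3981; c·n₁/n = 1219·3556/7015 = 617.9279
RR_MH = (398.4277 + 1041.3981) / (302.7082 + 617.9279) = 1439.8259 / 920.6360 = 1.56395

1.564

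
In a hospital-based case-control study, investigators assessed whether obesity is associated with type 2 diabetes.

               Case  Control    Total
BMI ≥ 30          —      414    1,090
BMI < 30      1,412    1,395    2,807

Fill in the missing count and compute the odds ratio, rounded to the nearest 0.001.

The missing cell is in the exposed row: 1090 − 414 = 676.
So a = 676, b = 414, c = 1412, d = 1395.
OR = (a·d)/(b·c) = (676 × 1395) / (414 × 1412) = 943020 / 584568 = 1.61319

1.613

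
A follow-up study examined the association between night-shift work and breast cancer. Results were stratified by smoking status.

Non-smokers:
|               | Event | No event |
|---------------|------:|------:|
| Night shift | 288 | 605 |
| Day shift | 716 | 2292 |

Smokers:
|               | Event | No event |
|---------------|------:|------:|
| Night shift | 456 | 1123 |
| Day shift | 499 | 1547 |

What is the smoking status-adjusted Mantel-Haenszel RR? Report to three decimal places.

RR_MH = Σ(aᵢ·n₀ᵢ/nᵢ) / Σ(cᵢ·n₁ᵢ/nᵢ), with n₁ᵢ = aᵢ+bᵢ (exposed), n₀ᵢ = cᵢ+dᵢ (unexposed), nᵢ = n₁ᵢ+n₀ᵢ.
Stratum 1 (Non-smokers): n₁ = 893, n₀ = 3008, n = 3901; a·n₀/n = 288·3008/3901 = 222.0723; c·n₁/n = 716·893/3901 = 163.9036
Stratum 2 (Smokers): n₁ = 1579, n₀ = 2046, n = 3625; a·n₀/n = 456·2046/3625 = 257.3727; c·n₁/n = 499·1579/3625 = 217.3575
RR_MH = (222.0723 + 257.3727) / (163.9036 + 217.3575) = 479.4450 / 381.2611 = 1.25752

1.258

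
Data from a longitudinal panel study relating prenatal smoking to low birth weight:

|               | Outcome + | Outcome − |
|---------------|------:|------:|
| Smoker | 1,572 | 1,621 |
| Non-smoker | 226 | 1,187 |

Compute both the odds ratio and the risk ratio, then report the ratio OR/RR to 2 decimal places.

1.65

Cells: a = 1572, b = 1621, c = 226, d = 1187.
OR = (1572·1187)/(1621·226) = 1865964/366346 = 5.09345
Risk in exposed = 1572/3193 = 0.49233; risk in unexposed = 226/1413 = 0.15994; RR = 3.07813
OR/RR = 5.09345 / 3.07813 = 1.65472
The outcome is not rare, so the OR lies further from 1 than the RR.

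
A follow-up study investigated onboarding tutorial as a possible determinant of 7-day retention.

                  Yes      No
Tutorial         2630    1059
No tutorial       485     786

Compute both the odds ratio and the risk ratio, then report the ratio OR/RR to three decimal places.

2.154

Cells: a = 2630, b = 1059, c = 485, d = 786.
OR = (2630·786)/(1059·485) = 2067180/513615 = 4.02477
Risk in exposed = 2630/3689 = 0.71293; risk in unexposed = 485/1271 = 0.38159; RR = 1.86832
OR/RR = 4.02477 / 1.86832 = 2.15422
The outcome is not rare, so the OR lies further from 1 than the RR.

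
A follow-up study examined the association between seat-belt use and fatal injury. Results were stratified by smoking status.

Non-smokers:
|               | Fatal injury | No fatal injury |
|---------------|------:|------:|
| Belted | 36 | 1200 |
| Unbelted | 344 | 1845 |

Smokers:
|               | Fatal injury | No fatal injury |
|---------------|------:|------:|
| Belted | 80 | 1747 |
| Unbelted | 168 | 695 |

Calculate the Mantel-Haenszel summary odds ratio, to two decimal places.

0.17

OR_MH = Σ(aᵢdᵢ/nᵢ) / Σ(bᵢcᵢ/nᵢ), where nᵢ is the stratum total.
Stratum 1 (Non-smokers): n = 3425; a·d/n = 36·1845/3425 = 19.3927; b·c/n = 1200·344/3425 = 120.5255
Stratum 2 (Smokers): n = 2690; a·d/n = 80·695/2690 = 20.6691; b·c/n = 1747·168/2690 = 109.1063
OR_MH = (19.3927 + 20.6691) / (120.5255 + 109.1063) = 40.0618 / 229.6319 = 0.17446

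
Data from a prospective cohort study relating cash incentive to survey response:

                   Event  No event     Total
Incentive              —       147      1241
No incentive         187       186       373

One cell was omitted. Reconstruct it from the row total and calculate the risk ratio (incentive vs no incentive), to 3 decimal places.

The missing cell is in the exposed row: 1241 − 147 = 1094.
So a = 1094, b = 147, c = 187, d = 186.
RR = [a/(a+b)] / [c/(c+d)] = (1094/1241) / (187/373) = 0.88155/0.50134 = 1.75838

1.758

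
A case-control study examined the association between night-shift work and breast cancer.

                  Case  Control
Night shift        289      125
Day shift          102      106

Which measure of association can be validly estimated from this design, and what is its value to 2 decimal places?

2.40

Cells: a = 289, b = 125, c = 102, d = 106.
This is a case-control study: participants were sampled on outcome status, so risks in the source population cannot be estimated directly — relative risk is not valid here. The odds ratio is the appropriate measure.
OR = (a·d)/(b·c) = (289 × 106) / (125 × 102) = 30634 / 12750 = 2.40267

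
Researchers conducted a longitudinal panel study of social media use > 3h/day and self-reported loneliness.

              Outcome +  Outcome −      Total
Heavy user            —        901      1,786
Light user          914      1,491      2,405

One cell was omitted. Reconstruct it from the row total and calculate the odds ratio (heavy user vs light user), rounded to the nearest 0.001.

1.602

The missing cell is in the exposed row: 1786 − 901 = 885.
So a = 885, b = 901, c = 914, d = 1491.
OR = (a·d)/(b·c) = (885 × 1491) / (901 × 914) = 1319535 / 823514 = 1.60232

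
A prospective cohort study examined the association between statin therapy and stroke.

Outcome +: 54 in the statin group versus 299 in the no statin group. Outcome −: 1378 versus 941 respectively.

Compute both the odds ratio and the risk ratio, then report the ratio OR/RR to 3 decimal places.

0.789

From the description: a = 54, b = 1378, c = 299, d = 941.
OR = (54·941)/(1378·299) = 50814/412022 = 0.12333
Risk in exposed = 54/1432 = 0.03771; risk in unexposed = 299/1240 = 0.24113; RR = 0.15639
OR/RR = 0.12333 / 0.15639 = 0.78861
The outcome is not rare, so the OR lies further from 1 than the RR.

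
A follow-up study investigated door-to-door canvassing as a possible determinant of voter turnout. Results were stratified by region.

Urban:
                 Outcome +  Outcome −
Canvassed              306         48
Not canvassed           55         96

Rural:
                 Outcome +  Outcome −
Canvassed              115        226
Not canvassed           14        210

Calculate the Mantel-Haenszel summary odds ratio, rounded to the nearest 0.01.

OR_MH = Σ(aᵢdᵢ/nᵢ) / Σ(bᵢcᵢ/nᵢ), where nᵢ is the stratum total.
Stratum 1 (Urban): n = 505; a·d/n = 306·96/505 = 58.1703; b·c/n = 48·55/505 = 5.2277
Stratum 2 (Rural): n = 565; a·d/n = 115·210/565 = 42.7434; b·c/n = 226·14/565 = 5.6000
OR_MH = (58.1703 + 42.7434) / (5.2277 + 5.6000) = 100.9137 / 10.8277 = 9.31993

9.32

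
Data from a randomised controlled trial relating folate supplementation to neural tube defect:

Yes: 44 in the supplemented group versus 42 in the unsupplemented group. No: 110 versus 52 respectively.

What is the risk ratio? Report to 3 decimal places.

0.639

From the description: a = 44, b = 110, c = 42, d = 52.
Risk in exposed = 44/154 = 0.28571; risk in unexposed = 42/94 = 0.44681.
RR = 0.28571 / 0.44681 = 0.63946
The risk is 36% lower among the exposed than among the unexposed.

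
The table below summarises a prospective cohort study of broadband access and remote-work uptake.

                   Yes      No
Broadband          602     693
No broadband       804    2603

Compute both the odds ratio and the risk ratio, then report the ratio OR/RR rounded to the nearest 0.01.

Cells: a = 602, b = 693, c = 804, d = 2603.
OR = (602·2603)/(693·804) = 1567006/557172 = 2.81243
Risk in exposed = 602/1295 = 0.46486; risk in unexposed = 804/3407 = 0.23598; RR = 1.96989
OR/RR = 2.81243 / 1.96989 = 1.42771
The outcome is not rare, so the OR lies further from 1 than the RR.

1.43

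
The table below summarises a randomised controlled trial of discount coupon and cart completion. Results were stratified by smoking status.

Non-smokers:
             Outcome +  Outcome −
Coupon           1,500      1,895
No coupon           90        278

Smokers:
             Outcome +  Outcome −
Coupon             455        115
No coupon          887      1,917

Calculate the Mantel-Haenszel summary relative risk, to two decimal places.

2.27

RR_MH = Σ(aᵢ·n₀ᵢ/nᵢ) / Σ(cᵢ·n₁ᵢ/nᵢ), with n₁ᵢ = aᵢ+bᵢ (exposed), n₀ᵢ = cᵢ+dᵢ (unexposed), nᵢ = n₁ᵢ+n₀ᵢ.
Stratum 1 (Non-smokers): n₁ = 3395, n₀ = 368, n = 3763; a·n₀/n = 1500·368/3763 = 146.6915; c·n₁/n = 90·3395/3763 = 81.1985
Stratum 2 (Smokers): n₁ = 570, n₀ = 2804, n = 3374; a·n₀/n = 455·2804/3374 = 378.1328; c·n₁/n = 887·570/3374 = 149.8488
RR_MH = (146.6915 + 378.1328) / (81.1985 + 149.8488) = 524.8242 / 231.0474 = 2.27150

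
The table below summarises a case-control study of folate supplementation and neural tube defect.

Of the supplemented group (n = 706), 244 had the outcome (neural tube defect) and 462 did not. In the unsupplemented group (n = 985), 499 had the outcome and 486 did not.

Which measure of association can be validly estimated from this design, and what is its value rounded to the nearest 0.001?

0.514

From the description: a = 244, b = 462, c = 499, d = 486.
This is a case-control study: participants were sampled on outcome status, so risks in the source population cannot be estimated directly — relative risk is not valid here. The odds ratio is the appropriate measure.
OR = (a·d)/(b·c) = (244 × 486) / (462 × 499) = 118584 / 230538 = 0.51438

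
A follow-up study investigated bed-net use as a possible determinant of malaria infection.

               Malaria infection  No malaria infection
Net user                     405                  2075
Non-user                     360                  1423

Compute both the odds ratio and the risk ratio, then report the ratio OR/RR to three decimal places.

Cells: a = 405, b = 2075, c = 360, d = 1423.
OR = (405·1423)/(2075·360) = 576315/747000 = 0.77151
Risk in exposed = 405/2480 = 0.16331; risk in unexposed = 360/1783 = 0.20191; RR = 0.80882
OR/RR = 0.77151 / 0.80882 = 0.95387
The outcome is not rare, so the OR lies further from 1 than the RR.

0.954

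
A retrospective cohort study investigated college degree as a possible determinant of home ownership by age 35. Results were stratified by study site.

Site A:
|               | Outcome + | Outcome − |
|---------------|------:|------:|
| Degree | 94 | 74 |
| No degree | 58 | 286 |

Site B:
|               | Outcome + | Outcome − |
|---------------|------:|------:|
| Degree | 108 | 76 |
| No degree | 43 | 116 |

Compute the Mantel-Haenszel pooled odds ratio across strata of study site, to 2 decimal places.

4.97

OR_MH = Σ(aᵢdᵢ/nᵢ) / Σ(bᵢcᵢ/nᵢ), where nᵢ is the stratum total.
Stratum 1 (Site A): n = 512; a·d/n = 94·286/512 = 52.5078; b·c/n = 74·58/512 = 8.3828
Stratum 2 (Site B): n = 343; a·d/n = 108·116/343 = 36.5248; b·c/n = 76·43/343 = 9.5277
OR_MH = (52.5078 + 36.5248) / (8.3828 + 9.5277) = 89.0326 / 17.9105 = 4.97097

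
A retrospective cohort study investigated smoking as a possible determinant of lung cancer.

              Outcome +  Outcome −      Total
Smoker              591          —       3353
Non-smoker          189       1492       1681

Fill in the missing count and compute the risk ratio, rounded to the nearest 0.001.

The missing cell is in the exposed row: 3353 − 591 = 2762.
So a = 591, b = 2762, c = 189, d = 1492.
RR = [a/(a+b)] / [c/(c+d)] = (591/3353) / (189/1681) = 0.17626/0.11243 = 1.56769

1.568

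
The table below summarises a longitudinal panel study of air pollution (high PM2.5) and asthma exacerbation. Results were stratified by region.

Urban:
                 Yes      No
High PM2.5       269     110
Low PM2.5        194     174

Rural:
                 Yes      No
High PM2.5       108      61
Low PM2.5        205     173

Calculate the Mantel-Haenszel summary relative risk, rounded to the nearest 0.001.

1.281

RR_MH = Σ(aᵢ·n₀ᵢ/nᵢ) / Σ(cᵢ·n₁ᵢ/nᵢ), with n₁ᵢ = aᵢ+bᵢ (exposed), n₀ᵢ = cᵢ+dᵢ (unexposed), nᵢ = n₁ᵢ+n₀ᵢ.
Stratum 1 (Urban): n₁ = 379, n₀ = 368, n = 747; a·n₀/n = 269·368/747 = 132.5194; c·n₁/n = 194·379/747 = 98.4284
Stratum 2 (Rural): n₁ = 169, n₀ = 378, n = 547; a·n₀/n = 108·378/547 = 74.6325; c·n₁/n = 205·169/547 = 63.3364
RR_MH = (132.5194 + 74.6325) / (98.4284 + 63.3364) = 207.1520 / 161.7648 = 1.28058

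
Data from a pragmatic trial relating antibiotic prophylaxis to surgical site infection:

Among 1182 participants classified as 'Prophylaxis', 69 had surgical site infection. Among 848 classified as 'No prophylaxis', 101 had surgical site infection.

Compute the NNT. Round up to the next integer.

Risk in treated group = 69/1182 = 0.05838; risk in control = 101/848 = 0.11910.
Absolute risk reduction = 0.11910 − 0.05838 = 0.06073
NNT = 1 / ARR = 1 / 0.06073 = 16.467 → round up → 17

17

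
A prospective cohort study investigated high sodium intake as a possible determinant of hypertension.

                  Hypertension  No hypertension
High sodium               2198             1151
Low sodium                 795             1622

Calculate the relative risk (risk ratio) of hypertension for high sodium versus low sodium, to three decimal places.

1.995

Cells: a = 2198, b = 1151, c = 795, d = 1622.
Risk in exposed = 2198/3349 = 0.65632; risk in unexposed = 795/2417 = 0.32892.
RR = 0.65632 / 0.32892 = 1.99536
The risk among the exposed is 2.00 times that among the unexposed.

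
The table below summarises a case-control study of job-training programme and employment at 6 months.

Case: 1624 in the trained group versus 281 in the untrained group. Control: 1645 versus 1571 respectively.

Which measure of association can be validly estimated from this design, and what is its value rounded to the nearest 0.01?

From the description: a = 1624, b = 1645, c = 281, d = 1571.
This is a case-control study: participants were sampled on outcome status, so risks in the source population cannot be estimated directly — relative risk is not valid here. The odds ratio is the appropriate measure.
OR = (a·d)/(b·c) = (1624 × 1571) / (1645 × 281) = 2551304 / 462245 = 5.51938

5.52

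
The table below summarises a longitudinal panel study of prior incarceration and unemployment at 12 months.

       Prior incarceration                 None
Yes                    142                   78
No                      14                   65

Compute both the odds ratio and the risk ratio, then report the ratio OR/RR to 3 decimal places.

Reading the table with exposure as columns: a = 142 (Prior incarceration, case), b = 14 (Prior incarceration, non-case), c = 78 (None, case), d = 65.
OR = (142·65)/(14·78) = 9230/1092 = 8.45238
Risk in exposed = 142/156 = 0.91026; risk in unexposed = 78/143 = 0.54545; RR = 1.66880
OR/RR = 8.45238 / 1.66880 = 5.06494
The outcome is not rare, so the OR lies further from 1 than the RR.

5.065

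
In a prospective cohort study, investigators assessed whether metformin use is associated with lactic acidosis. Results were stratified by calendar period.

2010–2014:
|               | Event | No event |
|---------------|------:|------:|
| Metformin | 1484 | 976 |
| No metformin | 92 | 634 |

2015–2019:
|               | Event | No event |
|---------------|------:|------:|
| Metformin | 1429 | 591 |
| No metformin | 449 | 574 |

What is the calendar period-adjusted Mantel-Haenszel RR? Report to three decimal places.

RR_MH = Σ(aᵢ·n₀ᵢ/nᵢ) / Σ(cᵢ·n₁ᵢ/nᵢ), with n₁ᵢ = aᵢ+bᵢ (exposed), n₀ᵢ = cᵢ+dᵢ (unexposed), nᵢ = n₁ᵢ+n₀ᵢ.
Stratum 1 (2010–2014): n₁ = 2460, n₀ = 726, n = 3186; a·n₀/n = 1484·726/3186 = 338.1620; c·n₁/n = 92·2460/3186 = 71.0358
Stratum 2 (2015–2019): n₁ = 2020, n₀ = 1023, n = 3043; a·n₀/n = 1429·1023/3043 = 480.4032; c·n₁/n = 449·2020/3043 = 298.0546
RR_MH = (338.1620 + 480.4032) / (71.0358 + 298.0546) = 818.5652 / 369.0903 = 2.21779

2.218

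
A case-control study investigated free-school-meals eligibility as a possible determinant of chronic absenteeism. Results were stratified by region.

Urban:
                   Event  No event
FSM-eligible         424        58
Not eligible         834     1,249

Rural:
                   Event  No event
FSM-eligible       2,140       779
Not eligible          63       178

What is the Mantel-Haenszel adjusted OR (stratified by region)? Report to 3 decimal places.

9.509

OR_MH = Σ(aᵢdᵢ/nᵢ) / Σ(bᵢcᵢ/nᵢ), where nᵢ is the stratum total.
Stratum 1 (Urban): n = 2565; a·d/n = 424·1249/2565 = 206.4624; b·c/n = 58·834/2565 = 18.8585
Stratum 2 (Rural): n = 3160; a·d/n = 2140·178/3160 = 120.5443; b·c/n = 779·63/3160 = 15.5307
OR_MH = (206.4624 + 120.5443) / (18.8585 + 15.5307) = 327.0067 / 34.3892 = 9.50900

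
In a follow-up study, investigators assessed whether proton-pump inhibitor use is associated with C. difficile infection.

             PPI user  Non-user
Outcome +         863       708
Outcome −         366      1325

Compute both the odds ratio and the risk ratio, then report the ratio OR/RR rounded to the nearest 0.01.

2.19

Reading the table with exposure as columns: a = 863 (PPI user, case), b = 366 (PPI user, non-case), c = 708 (Non-user, case), d = 1325.
OR = (863·1325)/(366·708) = 1143475/259128 = 4.41278
Risk in exposed = 863/1229 = 0.70220; risk in unexposed = 708/2033 = 0.34825; RR = 2.01634
OR/RR = 4.41278 / 2.01634 = 2.18851
The outcome is not rare, so the OR lies further from 1 than the RR.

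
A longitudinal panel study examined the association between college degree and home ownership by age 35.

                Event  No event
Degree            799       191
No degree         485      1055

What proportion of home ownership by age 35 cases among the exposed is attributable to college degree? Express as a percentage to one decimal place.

61.0

Cells: a = 799, b = 191, c = 485, d = 1055.
Risk in exposed = 799/990 = 0.80707; risk in unexposed = 485/1540 = 0.31494.
RR = 0.80707/0.31494 = 2.56266
AR% = (RR − 1)/RR × 100 = (2.56266 − 1)/2.56266 × 100 = 60.9780%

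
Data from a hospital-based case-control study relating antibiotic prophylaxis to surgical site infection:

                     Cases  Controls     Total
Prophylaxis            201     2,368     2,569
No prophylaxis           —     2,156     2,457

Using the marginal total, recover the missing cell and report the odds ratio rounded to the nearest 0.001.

The missing cell is in the unexposed row: 2457 − 2156 = 301.
So a = 201, b = 2368, c = 301, d = 2156.
OR = (a·d)/(b·c) = (201 × 2156) / (2368 × 301) = 433356 / 712768 = 0.60799

0.608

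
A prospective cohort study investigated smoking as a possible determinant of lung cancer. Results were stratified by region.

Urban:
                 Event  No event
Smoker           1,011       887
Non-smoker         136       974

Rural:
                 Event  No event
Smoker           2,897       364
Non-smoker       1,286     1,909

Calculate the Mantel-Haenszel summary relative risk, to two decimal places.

RR_MH = Σ(aᵢ·n₀ᵢ/nᵢ) / Σ(cᵢ·n₁ᵢ/nᵢ), with n₁ᵢ = aᵢ+bᵢ (exposed), n₀ᵢ = cᵢ+dᵢ (unexposed), nᵢ = n₁ᵢ+n₀ᵢ.
Stratum 1 (Urban): n₁ = 1898, n₀ = 1110, n = 3008; a·n₀/n = 1011·1110/3008 = 373.0751; c·n₁/n = 136·1898/3008 = 85.8138
Stratum 2 (Rural): n₁ = 3261, n₀ = 3195, n = 6456; a·n₀/n = 2897·3195/6456 = 1433.6919; c·n₁/n = 1286·3261/6456 = 649.5734
RR_MH = (373.0751 + 1433.6919) / (85.8138 + 649.5734) = 1806.7670 / 735.3872 = 2.45689

2.46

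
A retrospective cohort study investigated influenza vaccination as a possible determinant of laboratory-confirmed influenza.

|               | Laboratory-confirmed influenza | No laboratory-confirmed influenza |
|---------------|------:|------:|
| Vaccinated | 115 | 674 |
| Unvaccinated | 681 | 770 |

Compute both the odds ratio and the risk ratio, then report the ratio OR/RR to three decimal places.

Cells: a = 115, b = 674, c = 681, d = 770.
OR = (115·770)/(674·681) = 88550/458994 = 0.19292
Risk in exposed = 115/789 = 0.14575; risk in unexposed = 681/1451 = 0.46933; RR = 0.31056
OR/RR = 0.19292 / 0.31056 = 0.62121
The outcome is not rare, so the OR lies further from 1 than the RR.

0.621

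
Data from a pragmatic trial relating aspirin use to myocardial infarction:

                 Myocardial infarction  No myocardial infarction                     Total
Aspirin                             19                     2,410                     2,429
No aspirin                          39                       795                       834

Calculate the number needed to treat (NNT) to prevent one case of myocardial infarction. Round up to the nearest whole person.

26

Risk in treated group = 19/2429 = 0.00782; risk in control = 39/834 = 0.04676.
Absolute risk reduction = 0.04676 − 0.00782 = 0.03894
NNT = 1 / ARR = 1 / 0.03894 = 25.680 → round up → 26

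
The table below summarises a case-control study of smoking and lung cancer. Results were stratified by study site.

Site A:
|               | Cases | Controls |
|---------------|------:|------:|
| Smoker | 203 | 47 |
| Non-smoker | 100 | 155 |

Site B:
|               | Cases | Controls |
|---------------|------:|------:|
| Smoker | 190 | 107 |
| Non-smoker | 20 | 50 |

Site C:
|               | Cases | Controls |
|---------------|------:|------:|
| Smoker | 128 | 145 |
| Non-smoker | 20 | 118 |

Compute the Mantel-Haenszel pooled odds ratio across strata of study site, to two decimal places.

OR_MH = Σ(aᵢdᵢ/nᵢ) / Σ(bᵢcᵢ/nᵢ), where nᵢ is the stratum total.
Stratum 1 (Site A): n = 505; a·d/n = 203·155/505 = 62.3069; b·c/n = 47·100/505 = 9.3069
Stratum 2 (Site B): n = 367; a·d/n = 190·50/367 = 25.8856; b·c/n = 107·20/367 = 5.8311
Stratum 3 (Site C): n = 411; a·d/n = 128·118/411 = 36.7494; b·c/n = 145·20/411 = 7.0560
OR_MH = (62.3069 + 25.8856 + 36.7494) / (9.3069 + 5.8311 + 7.0560) = 124.9419 / 22.1940 = 5.62955

5.63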